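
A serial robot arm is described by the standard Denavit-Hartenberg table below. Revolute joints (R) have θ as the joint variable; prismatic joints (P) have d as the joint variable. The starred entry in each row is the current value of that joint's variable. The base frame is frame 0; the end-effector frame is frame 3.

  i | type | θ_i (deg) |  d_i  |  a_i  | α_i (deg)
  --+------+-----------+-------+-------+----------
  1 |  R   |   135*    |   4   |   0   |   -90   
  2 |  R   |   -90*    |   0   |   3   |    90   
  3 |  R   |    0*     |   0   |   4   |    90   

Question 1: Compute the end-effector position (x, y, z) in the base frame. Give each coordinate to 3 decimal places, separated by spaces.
after link 1: o_1 = (0.0000, 0.0000, 4.0000)
after link 2: o_2 = (0.0000, 0.0000, 7.0000)
after link 3: o_3 = (0.0000, 0.0000, 11.0000)

0.000 0.000 11.000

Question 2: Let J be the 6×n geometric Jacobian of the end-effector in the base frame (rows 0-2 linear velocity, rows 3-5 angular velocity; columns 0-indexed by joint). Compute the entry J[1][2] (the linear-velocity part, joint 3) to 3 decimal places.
axis z_2 = (0.7071,-0.7071,0.0000); lever o_n−o_2 = (0.0000,0.0000,4.0000)
cross product → J_v[:, 2] = (-2.8284,-2.8284,0.0000)
J_ω[:, 2] = z_2
entry J[1][2] = -2.8284

-2.828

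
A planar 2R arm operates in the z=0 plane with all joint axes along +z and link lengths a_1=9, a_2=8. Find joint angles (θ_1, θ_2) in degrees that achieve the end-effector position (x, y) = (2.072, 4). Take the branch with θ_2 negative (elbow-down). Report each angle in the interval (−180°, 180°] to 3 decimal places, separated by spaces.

cos θ_2 = (20.2932−9²−8²)/(2·9·8) = -0.8660; θ_2 = -149.9993° (elbow-down)
β = atan2(4.0000,2.0720) = 62.6158°; ψ = atan2(-4.0001,2.0718) = -62.6181°
θ_1 = β − ψ = 125.2339°

125.234 -149.999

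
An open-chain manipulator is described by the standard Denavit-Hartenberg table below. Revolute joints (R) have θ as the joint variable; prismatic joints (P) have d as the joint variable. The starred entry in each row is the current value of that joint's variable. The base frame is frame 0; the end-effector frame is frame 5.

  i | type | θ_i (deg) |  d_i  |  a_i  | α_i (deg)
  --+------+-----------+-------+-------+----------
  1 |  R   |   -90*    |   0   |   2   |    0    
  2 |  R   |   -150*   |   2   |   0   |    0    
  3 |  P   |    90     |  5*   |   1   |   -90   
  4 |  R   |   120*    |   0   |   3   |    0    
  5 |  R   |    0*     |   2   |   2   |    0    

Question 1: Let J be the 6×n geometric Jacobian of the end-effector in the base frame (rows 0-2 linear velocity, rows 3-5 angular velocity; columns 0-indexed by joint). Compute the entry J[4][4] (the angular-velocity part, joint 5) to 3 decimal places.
axis z_4 = (0.5000,-0.8660,0.0000); lever o_n−o_4 = (1.8660,-1.2321,-1.7321)
cross product → J_v[:, 4] = (1.5000,0.8660,1.0000)
J_ω[:, 4] = z_4
entry J[4][4] = -0.8660

-0.866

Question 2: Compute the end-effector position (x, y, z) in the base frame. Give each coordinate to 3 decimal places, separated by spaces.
2.299 -2.982 2.670

after link 1: o_1 = (0.0000, -2.0000, 0.0000)
after link 2: o_2 = (0.0000, -2.0000, 2.0000)
after link 3: o_3 = (-0.8660, -2.5000, 7.0000)
after link 4: o_4 = (0.4330, -1.7500, 4.4019)
after link 5: o_5 = (2.2990, -2.9821, 2.6699)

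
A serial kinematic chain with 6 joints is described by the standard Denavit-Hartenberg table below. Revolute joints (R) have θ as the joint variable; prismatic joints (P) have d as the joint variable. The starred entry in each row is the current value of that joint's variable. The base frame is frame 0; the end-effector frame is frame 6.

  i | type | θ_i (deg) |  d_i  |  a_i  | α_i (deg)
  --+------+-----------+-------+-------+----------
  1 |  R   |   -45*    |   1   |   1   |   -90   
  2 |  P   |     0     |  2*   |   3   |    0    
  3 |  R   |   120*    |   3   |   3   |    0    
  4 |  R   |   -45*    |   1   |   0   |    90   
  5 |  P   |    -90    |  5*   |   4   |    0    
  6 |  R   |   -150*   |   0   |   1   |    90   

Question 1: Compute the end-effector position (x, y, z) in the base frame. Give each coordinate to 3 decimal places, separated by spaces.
7.118 -3.065 0.179

after link 1: o_1 = (0.7071, -0.7071, 1.0000)
after link 2: o_2 = (4.2426, -1.4142, 1.0000)
after link 3: o_3 = (5.3033, 1.7678, -1.5981)
after link 4: o_4 = (6.0104, 2.4749, -1.5981)
after link 5: o_5 = (6.5970, -3.7686, -0.3040)
after link 6: o_6 = (7.1179, -3.0647, 0.1790)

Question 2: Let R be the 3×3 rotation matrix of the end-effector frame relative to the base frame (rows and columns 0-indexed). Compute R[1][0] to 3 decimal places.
End-effector x-axis (col 0 of R) = (0.5209,0.7039,0.4830)
R[1][0] = 0.7039

0.704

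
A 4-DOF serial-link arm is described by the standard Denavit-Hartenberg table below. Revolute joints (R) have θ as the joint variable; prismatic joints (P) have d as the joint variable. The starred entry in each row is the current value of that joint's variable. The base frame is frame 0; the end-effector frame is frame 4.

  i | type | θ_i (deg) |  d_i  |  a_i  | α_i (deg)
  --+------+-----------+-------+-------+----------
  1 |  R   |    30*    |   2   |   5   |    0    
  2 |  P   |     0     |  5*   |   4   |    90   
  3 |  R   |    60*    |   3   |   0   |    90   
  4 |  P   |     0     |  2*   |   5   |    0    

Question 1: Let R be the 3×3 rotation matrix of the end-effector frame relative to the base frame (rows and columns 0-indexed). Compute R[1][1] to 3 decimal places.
End-effector y-axis (col 1 of R) = (0.5000,-0.8660,0.0000)
R[1][1] = -0.8660

-0.866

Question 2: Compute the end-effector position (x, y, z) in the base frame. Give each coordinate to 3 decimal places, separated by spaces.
12.959 4.018 10.330

after link 1: o_1 = (4.3301, 2.5000, 2.0000)
after link 2: o_2 = (7.7942, 4.5000, 7.0000)
after link 3: o_3 = (9.2942, 1.9019, 7.0000)
after link 4: o_4 = (12.9593, 4.0179, 10.3301)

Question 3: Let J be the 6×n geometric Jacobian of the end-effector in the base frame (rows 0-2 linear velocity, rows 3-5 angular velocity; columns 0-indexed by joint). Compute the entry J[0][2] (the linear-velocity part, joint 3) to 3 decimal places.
axis z_2 = (0.5000,-0.8660,0.0000); lever o_n−o_2 = (5.1651,-0.4821,3.3301)
cross product → J_v[:, 2] = (-2.8840,-1.6651,4.2321)
J_ω[:, 2] = z_2
entry J[0][2] = -2.8840

-2.884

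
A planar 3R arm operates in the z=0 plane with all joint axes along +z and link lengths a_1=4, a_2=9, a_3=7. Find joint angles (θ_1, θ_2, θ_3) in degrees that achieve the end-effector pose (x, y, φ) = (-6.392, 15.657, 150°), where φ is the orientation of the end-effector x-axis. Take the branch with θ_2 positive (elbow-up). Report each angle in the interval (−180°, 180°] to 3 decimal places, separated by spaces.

wrist centre = target − a_3·(cos φ, sin φ) = (-0.3298, 12.1570)
cos θ_2 = (147.9014−4²−9²)/(2·4·9) = 0.7070; θ_2 = 45.0115° (elbow-up)
β = atan2(12.1570,-0.3298) = 91.5541°; ψ = atan2(6.3652,10.3627) = 31.5602°
θ_1 = β − ψ = 59.9939°
θ_3 = φ − θ_1 − θ_2 = 44.9946° (wrapped to (-180°,180°])

59.994 45.012 44.995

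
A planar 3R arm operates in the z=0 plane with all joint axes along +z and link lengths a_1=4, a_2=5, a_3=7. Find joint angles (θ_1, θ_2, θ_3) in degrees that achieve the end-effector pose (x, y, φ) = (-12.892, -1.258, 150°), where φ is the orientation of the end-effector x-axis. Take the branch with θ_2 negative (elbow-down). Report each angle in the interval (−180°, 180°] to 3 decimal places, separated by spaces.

wrist centre = target − a_3·(cos φ, sin φ) = (-6.8298, -4.7580)
cos θ_2 = (69.2850−4²−5²)/(2·4·5) = 0.7071; θ_2 = -44.9985° (elbow-down)
β = atan2(-4.7580,-6.8298) = -145.1370°; ψ = atan2(-3.5354,7.5356) = -25.1342°
θ_1 = β − ψ = -120.0027°
θ_3 = φ − θ_1 − θ_2 = -44.9988° (wrapped to (-180°,180°])

-120.003 -44.998 -44.999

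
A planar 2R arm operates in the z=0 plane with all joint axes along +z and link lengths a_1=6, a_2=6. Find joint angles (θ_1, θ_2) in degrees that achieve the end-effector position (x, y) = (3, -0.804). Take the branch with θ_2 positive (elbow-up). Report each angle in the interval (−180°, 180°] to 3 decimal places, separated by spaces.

-90.003 150.000

cos θ_2 = (9.6464−6²−6²)/(2·6·6) = -0.8660; θ_2 = 149.9996° (elbow-up)
β = atan2(-0.8040,3.0000) = -15.0027°; ψ = atan2(3.0000,0.8039) = 74.9998°
θ_1 = β − ψ = -90.0025°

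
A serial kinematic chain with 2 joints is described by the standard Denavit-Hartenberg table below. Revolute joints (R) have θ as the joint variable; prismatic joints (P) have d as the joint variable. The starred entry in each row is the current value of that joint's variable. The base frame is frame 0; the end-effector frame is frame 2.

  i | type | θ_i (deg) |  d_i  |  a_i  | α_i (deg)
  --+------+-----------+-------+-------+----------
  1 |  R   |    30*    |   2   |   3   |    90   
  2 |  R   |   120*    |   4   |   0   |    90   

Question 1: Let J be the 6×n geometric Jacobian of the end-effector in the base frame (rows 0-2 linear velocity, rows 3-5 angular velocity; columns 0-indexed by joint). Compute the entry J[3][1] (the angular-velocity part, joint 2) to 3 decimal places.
0.500

axis z_1 = (0.5000,-0.8660,0.0000); lever o_n−o_1 = (2.0000,-3.4641,0.0000)
cross product → J_v[:, 1] = (-0.0000,-0.0000,0.0000)
J_ω[:, 1] = z_1
entry J[3][1] = 0.5000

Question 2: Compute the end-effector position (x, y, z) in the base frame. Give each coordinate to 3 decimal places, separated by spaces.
4.598 -1.964 2.000

after link 1: o_1 = (2.5981, 1.5000, 2.0000)
after link 2: o_2 = (4.5981, -1.9641, 2.0000)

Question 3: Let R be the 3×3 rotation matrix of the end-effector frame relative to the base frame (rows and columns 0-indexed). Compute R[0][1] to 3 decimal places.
0.500

End-effector y-axis (col 1 of R) = (0.5000,-0.8660,0.0000)
R[0][1] = 0.5000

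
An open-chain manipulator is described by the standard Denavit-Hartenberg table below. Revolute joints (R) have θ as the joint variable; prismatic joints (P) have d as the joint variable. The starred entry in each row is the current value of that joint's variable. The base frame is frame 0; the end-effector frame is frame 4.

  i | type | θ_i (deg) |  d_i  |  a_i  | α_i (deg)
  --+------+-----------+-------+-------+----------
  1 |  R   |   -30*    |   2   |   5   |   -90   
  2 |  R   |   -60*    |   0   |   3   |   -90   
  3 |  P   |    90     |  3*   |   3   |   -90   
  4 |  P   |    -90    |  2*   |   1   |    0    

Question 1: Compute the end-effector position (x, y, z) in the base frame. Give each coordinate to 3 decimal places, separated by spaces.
after link 1: o_1 = (4.3301, -2.5000, 2.0000)
after link 2: o_2 = (5.6292, -3.2500, 4.5981)
after link 3: o_3 = (6.3792, -7.1471, 3.0981)
after link 4: o_4 = (6.2631, -7.0801, 0.8660)

6.263 -7.080 0.866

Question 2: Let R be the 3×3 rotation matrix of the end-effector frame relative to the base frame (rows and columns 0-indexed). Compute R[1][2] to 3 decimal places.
0.250

End-effector z-axis (col 2 of R) = (-0.4330,0.2500,-0.8660)
R[1][2] = 0.2500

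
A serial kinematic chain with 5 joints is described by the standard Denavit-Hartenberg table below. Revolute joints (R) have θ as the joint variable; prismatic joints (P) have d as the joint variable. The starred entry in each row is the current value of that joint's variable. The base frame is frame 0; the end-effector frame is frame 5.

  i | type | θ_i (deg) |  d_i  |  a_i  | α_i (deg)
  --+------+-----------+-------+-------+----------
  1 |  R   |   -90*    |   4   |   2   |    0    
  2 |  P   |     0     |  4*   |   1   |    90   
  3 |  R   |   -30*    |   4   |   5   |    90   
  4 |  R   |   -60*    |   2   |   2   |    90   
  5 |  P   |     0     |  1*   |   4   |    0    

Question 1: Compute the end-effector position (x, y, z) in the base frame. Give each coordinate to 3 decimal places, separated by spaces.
after link 1: o_1 = (0.0000, -2.0000, 4.0000)
after link 2: o_2 = (0.0000, -3.0000, 8.0000)
after link 3: o_3 = (-4.0000, -7.3301, 5.5000)
after link 4: o_4 = (-2.2679, -7.1962, 3.2679)
after link 5: o_5 = (1.6962, -8.1782, 2.7010)

1.696 -8.178 2.701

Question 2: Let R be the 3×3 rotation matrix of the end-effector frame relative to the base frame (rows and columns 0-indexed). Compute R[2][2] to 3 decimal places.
End-effector z-axis (col 2 of R) = (0.5000,0.7500,0.4330)
R[2][2] = 0.4330

0.433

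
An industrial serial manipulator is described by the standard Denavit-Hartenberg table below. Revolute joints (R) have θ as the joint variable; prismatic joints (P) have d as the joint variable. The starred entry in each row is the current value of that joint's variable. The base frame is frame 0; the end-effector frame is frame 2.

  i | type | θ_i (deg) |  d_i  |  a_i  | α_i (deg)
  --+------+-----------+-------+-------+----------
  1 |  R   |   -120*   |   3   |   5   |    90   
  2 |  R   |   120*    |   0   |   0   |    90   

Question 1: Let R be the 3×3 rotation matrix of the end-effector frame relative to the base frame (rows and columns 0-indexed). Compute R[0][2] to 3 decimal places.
End-effector z-axis (col 2 of R) = (-0.4330,-0.7500,0.5000)
R[0][2] = -0.4330

-0.433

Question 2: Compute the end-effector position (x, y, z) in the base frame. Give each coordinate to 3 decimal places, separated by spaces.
-2.500 -4.330 3.000

after link 1: o_1 = (-2.5000, -4.3301, 3.0000)
after link 2: o_2 = (-2.5000, -4.3301, 3.0000)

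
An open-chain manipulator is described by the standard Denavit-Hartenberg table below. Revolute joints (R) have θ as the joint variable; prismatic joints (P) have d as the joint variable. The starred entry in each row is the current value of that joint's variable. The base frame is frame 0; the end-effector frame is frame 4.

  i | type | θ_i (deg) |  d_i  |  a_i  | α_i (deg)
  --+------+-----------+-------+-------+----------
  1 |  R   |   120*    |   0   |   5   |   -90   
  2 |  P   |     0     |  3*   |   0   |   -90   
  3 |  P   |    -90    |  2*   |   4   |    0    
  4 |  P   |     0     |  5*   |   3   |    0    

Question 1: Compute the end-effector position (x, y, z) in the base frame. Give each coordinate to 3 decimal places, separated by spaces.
-11.160 -0.670 -7.000

after link 1: o_1 = (-2.5000, 4.3301, 0.0000)
after link 2: o_2 = (-5.0981, 2.8301, 0.0000)
after link 3: o_3 = (-8.5622, 0.8301, -2.0000)
after link 4: o_4 = (-11.1603, -0.6699, -7.0000)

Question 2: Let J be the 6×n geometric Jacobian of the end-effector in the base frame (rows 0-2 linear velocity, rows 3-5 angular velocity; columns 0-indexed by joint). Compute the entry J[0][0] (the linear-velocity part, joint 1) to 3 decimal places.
0.670

axis z_0 = ẑ; lever o_n−o_0 = (-11.1603,-0.6699,-7.0000)
cross product → J_v[:, 0] = (0.6699,-11.1603,0.0000)
J_ω[:, 0] = z_0
entry J[0][0] = 0.6699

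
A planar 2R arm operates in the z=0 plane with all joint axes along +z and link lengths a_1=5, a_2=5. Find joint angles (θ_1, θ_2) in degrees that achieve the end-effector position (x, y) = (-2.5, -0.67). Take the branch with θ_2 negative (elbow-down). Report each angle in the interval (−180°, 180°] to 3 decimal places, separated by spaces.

cos θ_2 = (6.6989−5²−5²)/(2·5·5) = -0.8660; θ_2 = -149.9996° (elbow-down)
β = atan2(-0.6700,-2.5000) = -164.9973°; ψ = atan2(-2.5000,0.6699) = -74.9998°
θ_1 = β − ψ = -89.9975°

-89.997 -150.000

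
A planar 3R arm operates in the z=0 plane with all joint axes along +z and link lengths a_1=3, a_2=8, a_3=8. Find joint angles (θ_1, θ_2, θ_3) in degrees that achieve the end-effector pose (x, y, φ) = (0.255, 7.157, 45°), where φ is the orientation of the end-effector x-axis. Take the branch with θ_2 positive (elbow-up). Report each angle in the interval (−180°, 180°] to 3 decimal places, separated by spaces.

29.997 150.001 -134.998

wrist centre = target − a_3·(cos φ, sin φ) = (-5.4019, 1.5001)
cos θ_2 = (31.4305−3²−8²)/(2·3·8) = -0.8660; θ_2 = 150.0007° (elbow-up)
β = atan2(1.5001,-5.4019) = 164.4795°; ψ = atan2(3.9999,-3.9283) = 134.4822°
θ_1 = β − ψ = 29.9973°
θ_3 = φ − θ_1 − θ_2 = -134.9981° (wrapped to (-180°,180°])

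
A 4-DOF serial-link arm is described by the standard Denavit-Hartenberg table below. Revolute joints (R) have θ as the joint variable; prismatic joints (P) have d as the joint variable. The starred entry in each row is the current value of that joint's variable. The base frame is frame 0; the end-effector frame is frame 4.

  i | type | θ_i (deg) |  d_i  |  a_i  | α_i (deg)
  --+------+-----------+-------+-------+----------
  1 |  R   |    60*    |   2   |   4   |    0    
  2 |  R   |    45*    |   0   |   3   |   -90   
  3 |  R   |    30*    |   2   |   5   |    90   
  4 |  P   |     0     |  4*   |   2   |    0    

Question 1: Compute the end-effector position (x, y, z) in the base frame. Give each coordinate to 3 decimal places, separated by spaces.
-2.795 13.632 1.964

after link 1: o_1 = (2.0000, 3.4641, 2.0000)
after link 2: o_2 = (1.2235, 6.3619, 2.0000)
after link 3: o_3 = (-1.8290, 10.0268, -0.5000)
after link 4: o_4 = (-2.7950, 13.6317, 1.9641)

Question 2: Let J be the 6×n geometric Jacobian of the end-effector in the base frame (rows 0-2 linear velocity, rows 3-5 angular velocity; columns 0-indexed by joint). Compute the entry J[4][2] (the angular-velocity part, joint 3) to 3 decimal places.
axis z_2 = (-0.9659,-0.2588,0.0000); lever o_n−o_2 = (-4.0185,7.2698,-0.0359)
cross product → J_v[:, 2] = (0.0093,-0.0347,-8.0622)
J_ω[:, 2] = z_2
entry J[4][2] = -0.2588

-0.259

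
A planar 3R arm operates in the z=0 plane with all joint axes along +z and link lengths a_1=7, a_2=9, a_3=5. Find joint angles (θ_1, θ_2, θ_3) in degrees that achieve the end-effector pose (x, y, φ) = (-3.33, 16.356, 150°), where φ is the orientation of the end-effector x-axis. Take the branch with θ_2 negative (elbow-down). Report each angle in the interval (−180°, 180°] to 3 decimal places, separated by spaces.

wrist centre = target − a_3·(cos φ, sin φ) = (1.0001, 13.8560)
cos θ_2 = (192.9890−7²−9²)/(2·7·9) = 0.4999; θ_2 = -60.0058° (elbow-down)
β = atan2(13.8560,1.0001) = 85.8715°; ψ = atan2(-7.7947,11.4992) = -34.1312°
θ_1 = β − ψ = 120.0027°
θ_3 = φ − θ_1 − θ_2 = 90.0031° (wrapped to (-180°,180°])

120.003 -60.006 90.003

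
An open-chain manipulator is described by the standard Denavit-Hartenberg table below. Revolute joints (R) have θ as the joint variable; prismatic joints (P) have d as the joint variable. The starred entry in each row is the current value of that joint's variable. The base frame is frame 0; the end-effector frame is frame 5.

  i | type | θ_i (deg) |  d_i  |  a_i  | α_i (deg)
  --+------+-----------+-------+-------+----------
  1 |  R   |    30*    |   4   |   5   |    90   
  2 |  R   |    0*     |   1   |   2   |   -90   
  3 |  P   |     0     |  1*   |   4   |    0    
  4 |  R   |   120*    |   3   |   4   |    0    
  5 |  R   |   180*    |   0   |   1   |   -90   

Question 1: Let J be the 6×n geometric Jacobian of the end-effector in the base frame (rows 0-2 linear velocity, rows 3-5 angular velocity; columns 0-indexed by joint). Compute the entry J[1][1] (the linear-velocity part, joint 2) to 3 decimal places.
-2.000

axis z_1 = (0.5000,-0.8660,0.0000); lever o_n−o_1 = (3.0981,3.6340,4.0000)
cross product → J_v[:, 1] = (-3.4641,-2.0000,4.5000)
J_ω[:, 1] = z_1
entry J[1][1] = -2.0000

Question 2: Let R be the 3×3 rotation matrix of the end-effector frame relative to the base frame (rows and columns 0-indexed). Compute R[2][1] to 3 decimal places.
-1.000

End-effector y-axis (col 1 of R) = (0.0000,0.0000,-1.0000)
R[2][1] = -1.0000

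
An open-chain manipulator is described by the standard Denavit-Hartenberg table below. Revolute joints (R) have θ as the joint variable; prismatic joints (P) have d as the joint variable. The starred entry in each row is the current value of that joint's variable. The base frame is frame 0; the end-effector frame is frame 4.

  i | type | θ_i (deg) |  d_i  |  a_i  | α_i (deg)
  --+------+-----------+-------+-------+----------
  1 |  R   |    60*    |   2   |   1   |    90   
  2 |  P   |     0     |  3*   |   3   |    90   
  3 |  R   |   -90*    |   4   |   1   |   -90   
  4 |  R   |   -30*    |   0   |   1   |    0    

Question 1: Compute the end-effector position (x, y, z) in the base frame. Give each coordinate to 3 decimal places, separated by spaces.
after link 1: o_1 = (0.5000, 0.8660, 2.0000)
after link 2: o_2 = (4.5981, 1.9641, 2.0000)
after link 3: o_3 = (3.7321, 2.4641, -2.0000)
after link 4: o_4 = (2.9821, 2.8971, -2.5000)

2.982 2.897 -2.500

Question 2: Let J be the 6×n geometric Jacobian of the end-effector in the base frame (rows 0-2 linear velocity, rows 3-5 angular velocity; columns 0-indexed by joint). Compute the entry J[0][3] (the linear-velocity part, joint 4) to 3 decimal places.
axis z_3 = (0.5000,0.8660,-0.0000); lever o_n−o_3 = (-0.7500,0.4330,-0.5000)
cross product → J_v[:, 3] = (-0.4330,0.2500,0.8660)
J_ω[:, 3] = z_3
entry J[0][3] = -0.4330

-0.433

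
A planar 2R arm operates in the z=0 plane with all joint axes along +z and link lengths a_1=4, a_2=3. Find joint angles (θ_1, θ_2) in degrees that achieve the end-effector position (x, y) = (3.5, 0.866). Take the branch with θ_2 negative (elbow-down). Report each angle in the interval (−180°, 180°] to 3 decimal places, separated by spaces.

cos θ_2 = (13.0000−4²−3²)/(2·4·3) = -0.5000; θ_2 = -120.0001° (elbow-down)
β = atan2(0.8660,3.5000) = 13.8975°; ψ = atan2(-2.5981,2.5000) = -46.1021°
θ_1 = β − ψ = 59.9996°

60.000 -120.000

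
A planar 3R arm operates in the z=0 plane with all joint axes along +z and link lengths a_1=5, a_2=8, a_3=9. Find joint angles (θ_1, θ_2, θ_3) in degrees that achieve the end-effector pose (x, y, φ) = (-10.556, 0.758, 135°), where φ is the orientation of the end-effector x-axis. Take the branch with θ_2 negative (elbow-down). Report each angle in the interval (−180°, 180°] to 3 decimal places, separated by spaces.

-45.002 -120.000 -59.998

wrist centre = target − a_3·(cos φ, sin φ) = (-4.1920, -5.6060)
cos θ_2 = (49.0000−5²−8²)/(2·5·8) = -0.5000; θ_2 = -120.0000° (elbow-down)
β = atan2(-5.6060,-4.1920) = -126.7885°; ψ = atan2(-6.9282,1.0000) = -81.7868°
θ_1 = β − ψ = -45.0017°
θ_3 = φ − θ_1 − θ_2 = -59.9983° (wrapped to (-180°,180°])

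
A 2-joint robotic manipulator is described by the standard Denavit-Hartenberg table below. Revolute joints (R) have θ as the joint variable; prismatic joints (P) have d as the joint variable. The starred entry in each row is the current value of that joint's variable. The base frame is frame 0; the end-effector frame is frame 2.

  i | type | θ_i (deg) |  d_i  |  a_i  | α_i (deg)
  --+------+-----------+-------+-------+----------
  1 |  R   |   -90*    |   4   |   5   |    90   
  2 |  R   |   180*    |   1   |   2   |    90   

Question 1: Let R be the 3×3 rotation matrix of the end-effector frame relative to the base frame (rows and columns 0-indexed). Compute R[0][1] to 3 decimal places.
-1.000

End-effector y-axis (col 1 of R) = (-1.0000,-0.0000,0.0000)
R[0][1] = -1.0000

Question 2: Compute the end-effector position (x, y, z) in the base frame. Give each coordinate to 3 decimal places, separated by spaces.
after link 1: o_1 = (0.0000, -5.0000, 4.0000)
after link 2: o_2 = (-1.0000, -3.0000, 4.0000)

-1.000 -3.000 4.000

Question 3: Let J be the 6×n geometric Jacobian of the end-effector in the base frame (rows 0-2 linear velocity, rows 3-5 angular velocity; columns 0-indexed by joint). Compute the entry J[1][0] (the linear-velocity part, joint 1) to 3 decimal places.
axis z_0 = ẑ; lever o_n−o_0 = (-1.0000,-3.0000,4.0000)
cross product → J_v[:, 0] = (3.0000,-1.0000,0.0000)
J_ω[:, 0] = z_0
entry J[1][0] = -1.0000

-1.000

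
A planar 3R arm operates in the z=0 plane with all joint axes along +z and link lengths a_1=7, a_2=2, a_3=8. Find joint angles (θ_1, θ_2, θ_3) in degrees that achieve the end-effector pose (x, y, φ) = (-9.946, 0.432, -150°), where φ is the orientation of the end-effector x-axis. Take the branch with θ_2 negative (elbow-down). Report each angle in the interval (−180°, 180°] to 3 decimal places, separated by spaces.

wrist centre = target − a_3·(cos φ, sin φ) = (-3.0178, 4.4320)
cos θ_2 = (28.7497−7²−2²)/(2·7·2) = -0.8661; θ_2 = -150.0064° (elbow-down)
β = atan2(4.4320,-3.0178) = 124.2514°; ψ = atan2(-0.9998,5.2678) = -10.7466°
θ_1 = β − ψ = 134.9980°
θ_3 = φ − θ_1 − θ_2 = -134.9916° (wrapped to (-180°,180°])

134.998 -150.006 -134.992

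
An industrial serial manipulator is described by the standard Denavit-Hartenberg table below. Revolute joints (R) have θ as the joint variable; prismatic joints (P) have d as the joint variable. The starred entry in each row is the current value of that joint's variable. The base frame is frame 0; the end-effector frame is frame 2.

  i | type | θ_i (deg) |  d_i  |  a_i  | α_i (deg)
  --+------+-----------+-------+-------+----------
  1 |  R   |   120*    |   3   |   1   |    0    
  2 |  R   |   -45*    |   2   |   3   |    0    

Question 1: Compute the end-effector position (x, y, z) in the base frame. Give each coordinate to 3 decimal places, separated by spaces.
0.276 3.764 5.000

after link 1: o_1 = (-0.5000, 0.8660, 3.0000)
after link 2: o_2 = (0.2765, 3.7638, 5.0000)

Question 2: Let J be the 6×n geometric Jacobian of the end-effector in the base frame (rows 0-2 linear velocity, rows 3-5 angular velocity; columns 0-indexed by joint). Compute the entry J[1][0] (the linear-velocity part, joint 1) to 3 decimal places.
0.276

axis z_0 = ẑ; lever o_n−o_0 = (0.2765,3.7638,5.0000)
cross product → J_v[:, 0] = (-3.7638,0.2765,0.0000)
J_ω[:, 0] = z_0
entry J[1][0] = 0.2765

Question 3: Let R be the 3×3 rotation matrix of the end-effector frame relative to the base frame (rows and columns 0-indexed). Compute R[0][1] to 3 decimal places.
End-effector y-axis (col 1 of R) = (-0.9659,0.2588,0.0000)
R[0][1] = -0.9659

-0.966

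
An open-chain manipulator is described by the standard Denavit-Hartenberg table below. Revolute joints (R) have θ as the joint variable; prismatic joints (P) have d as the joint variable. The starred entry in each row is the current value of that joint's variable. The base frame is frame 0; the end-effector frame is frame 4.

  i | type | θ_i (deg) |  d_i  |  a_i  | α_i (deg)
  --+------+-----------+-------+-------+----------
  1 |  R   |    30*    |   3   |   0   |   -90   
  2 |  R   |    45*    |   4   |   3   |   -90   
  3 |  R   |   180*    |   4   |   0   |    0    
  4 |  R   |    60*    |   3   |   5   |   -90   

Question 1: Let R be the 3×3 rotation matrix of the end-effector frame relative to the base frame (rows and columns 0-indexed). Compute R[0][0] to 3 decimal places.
-0.739

End-effector x-axis (col 0 of R) = (-0.7392,0.5732,0.3536)
R[0][0] = -0.7392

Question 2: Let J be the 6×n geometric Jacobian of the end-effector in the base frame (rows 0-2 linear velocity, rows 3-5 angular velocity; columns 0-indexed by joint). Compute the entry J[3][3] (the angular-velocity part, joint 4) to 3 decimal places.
axis z_3 = (-0.6124,-0.3536,-0.7071); lever o_n−o_3 = (-5.5331,1.8055,-0.3536)
cross product → J_v[:, 3] = (1.4017,3.6960,-3.0619)
J_ω[:, 3] = z_3
entry J[3][3] = -0.6124

-0.612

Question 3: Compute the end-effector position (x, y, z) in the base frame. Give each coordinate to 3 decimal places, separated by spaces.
-8.145 4.916 -2.303

after link 1: o_1 = (0.0000, 0.0000, 3.0000)
after link 2: o_2 = (-0.1629, 4.5248, 0.8787)
after link 3: o_3 = (-2.6124, 3.1105, -1.9497)
after link 4: o_4 = (-8.1455, 4.9160, -2.3033)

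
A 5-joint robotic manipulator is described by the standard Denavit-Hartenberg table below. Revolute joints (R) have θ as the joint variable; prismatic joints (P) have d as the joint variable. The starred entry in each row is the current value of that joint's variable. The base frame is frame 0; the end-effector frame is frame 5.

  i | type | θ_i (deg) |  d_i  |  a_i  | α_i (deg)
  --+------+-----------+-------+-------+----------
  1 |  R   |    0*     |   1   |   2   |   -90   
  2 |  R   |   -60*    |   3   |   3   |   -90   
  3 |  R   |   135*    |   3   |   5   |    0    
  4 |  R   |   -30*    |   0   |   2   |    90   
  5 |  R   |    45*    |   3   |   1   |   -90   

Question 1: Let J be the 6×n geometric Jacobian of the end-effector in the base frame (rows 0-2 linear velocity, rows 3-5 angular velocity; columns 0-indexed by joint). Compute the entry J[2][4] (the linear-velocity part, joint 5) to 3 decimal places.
-0.195

axis z_4 = (0.4830,-0.2588,0.8365); lever o_n−o_4 = (1.9698,-1.4595,1.9975)
cross product → J_v[:, 4] = (0.7039,0.6830,-0.1951)
J_ω[:, 4] = z_4
entry J[2][4] = -0.1951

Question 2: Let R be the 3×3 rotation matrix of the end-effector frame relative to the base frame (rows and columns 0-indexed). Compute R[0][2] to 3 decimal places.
0.704

End-effector z-axis (col 2 of R) = (0.7039,0.6830,-0.1951)
R[0][2] = 0.7039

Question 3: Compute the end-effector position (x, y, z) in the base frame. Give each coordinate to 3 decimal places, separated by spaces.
after link 1: o_1 = (2.0000, 0.0000, 1.0000)
after link 2: o_2 = (3.5000, 3.0000, 3.5981)
after link 3: o_3 = (4.3303, -0.5355, -0.9638)
after link 4: o_4 = (4.0715, -2.4674, -1.4121)
after link 5: o_5 = (6.0412, -3.9269, 0.5854)

6.041 -3.927 0.585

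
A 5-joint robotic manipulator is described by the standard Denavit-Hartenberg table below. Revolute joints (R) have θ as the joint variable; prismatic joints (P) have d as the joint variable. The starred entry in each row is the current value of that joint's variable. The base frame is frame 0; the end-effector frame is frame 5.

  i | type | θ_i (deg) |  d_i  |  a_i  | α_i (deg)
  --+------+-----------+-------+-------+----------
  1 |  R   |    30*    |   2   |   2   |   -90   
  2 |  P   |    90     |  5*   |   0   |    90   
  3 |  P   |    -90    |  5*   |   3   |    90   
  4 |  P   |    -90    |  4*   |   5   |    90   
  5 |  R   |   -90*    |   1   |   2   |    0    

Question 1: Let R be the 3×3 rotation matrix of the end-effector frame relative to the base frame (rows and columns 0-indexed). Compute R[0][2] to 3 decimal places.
End-effector z-axis (col 2 of R) = (-0.5000,0.8660,0.0000)
R[0][2] = -0.5000

-0.500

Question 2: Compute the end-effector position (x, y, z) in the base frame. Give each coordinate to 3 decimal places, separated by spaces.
after link 1: o_1 = (1.7321, 1.0000, 2.0000)
after link 2: o_2 = (-0.7679, 5.3301, 2.0000)
after link 3: o_3 = (5.0622, 5.2321, 2.0000)
after link 4: o_4 = (0.7321, 2.7321, 6.0000)
after link 5: o_5 = (0.2321, 3.5981, 4.0000)

0.232 3.598 4.000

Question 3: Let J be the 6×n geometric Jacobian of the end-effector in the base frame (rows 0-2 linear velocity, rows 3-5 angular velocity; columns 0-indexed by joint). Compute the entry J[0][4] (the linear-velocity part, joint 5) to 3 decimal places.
axis z_4 = (-0.5000,0.8660,0.0000); lever o_n−o_4 = (-0.5000,0.8660,-2.0000)
cross product → J_v[:, 4] = (-1.7321,-1.0000,0.0000)
J_ω[:, 4] = z_4
entry J[0][4] = -1.7321

-1.732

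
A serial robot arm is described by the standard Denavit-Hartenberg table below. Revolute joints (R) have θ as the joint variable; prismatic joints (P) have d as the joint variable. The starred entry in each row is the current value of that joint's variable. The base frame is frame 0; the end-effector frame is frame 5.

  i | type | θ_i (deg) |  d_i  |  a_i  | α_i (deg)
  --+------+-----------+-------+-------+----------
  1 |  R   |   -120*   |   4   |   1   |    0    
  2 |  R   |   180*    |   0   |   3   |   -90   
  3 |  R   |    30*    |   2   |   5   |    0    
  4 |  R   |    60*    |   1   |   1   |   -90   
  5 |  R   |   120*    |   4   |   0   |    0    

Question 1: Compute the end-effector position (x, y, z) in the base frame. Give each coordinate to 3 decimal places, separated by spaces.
-1.433 3.518 0.500

after link 1: o_1 = (-0.5000, -0.8660, 4.0000)
after link 2: o_2 = (1.0000, 1.7321, 4.0000)
after link 3: o_3 = (1.4330, 6.4821, 1.5000)
after link 4: o_4 = (0.5670, 6.9821, 0.5000)
after link 5: o_5 = (-1.4330, 3.5179, 0.5000)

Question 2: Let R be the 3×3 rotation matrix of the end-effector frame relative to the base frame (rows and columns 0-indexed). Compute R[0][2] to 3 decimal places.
End-effector z-axis (col 2 of R) = (-0.5000,-0.8660,-0.0000)
R[0][2] = -0.5000

-0.500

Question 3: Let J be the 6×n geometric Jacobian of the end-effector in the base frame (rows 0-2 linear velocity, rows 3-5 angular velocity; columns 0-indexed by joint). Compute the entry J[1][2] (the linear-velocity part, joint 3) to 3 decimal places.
-3.031

axis z_2 = (-0.8660,0.5000,0.0000); lever o_n−o_2 = (-2.4330,1.7859,-3.5000)
cross product → J_v[:, 2] = (-1.7500,-3.0311,-0.3301)
J_ω[:, 2] = z_2
entry J[1][2] = -3.0311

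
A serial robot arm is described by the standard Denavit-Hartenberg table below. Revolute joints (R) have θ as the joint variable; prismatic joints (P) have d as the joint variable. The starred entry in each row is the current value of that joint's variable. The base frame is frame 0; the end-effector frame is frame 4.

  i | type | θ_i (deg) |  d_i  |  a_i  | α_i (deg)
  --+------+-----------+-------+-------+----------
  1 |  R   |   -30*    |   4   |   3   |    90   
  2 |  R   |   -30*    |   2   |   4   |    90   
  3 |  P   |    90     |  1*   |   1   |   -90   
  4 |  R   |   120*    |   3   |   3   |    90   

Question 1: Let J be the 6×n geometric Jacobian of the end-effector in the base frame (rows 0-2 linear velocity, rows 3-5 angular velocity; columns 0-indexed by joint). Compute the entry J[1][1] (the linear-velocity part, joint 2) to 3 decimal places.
0.442

axis z_1 = (-0.5000,-0.8660,0.0000); lever o_n−o_1 = (0.6920,-2.1316,0.8840)
cross product → J_v[:, 1] = (-0.7655,0.4420,1.6651)
J_ω[:, 1] = z_1
entry J[1][1] = 0.4420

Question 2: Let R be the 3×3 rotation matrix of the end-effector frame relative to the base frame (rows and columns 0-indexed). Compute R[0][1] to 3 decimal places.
-0.750

End-effector y-axis (col 1 of R) = (-0.7500,0.4330,0.5000)
R[0][1] = -0.7500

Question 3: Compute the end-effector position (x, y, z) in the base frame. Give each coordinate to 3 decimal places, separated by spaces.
after link 1: o_1 = (2.5981, -1.5000, 4.0000)
after link 2: o_2 = (4.5981, -4.9641, 2.0000)
after link 3: o_3 = (3.6651, -5.5801, 1.1340)
after link 4: o_4 = (3.2901, -3.6316, 4.8840)

3.290 -3.632 4.884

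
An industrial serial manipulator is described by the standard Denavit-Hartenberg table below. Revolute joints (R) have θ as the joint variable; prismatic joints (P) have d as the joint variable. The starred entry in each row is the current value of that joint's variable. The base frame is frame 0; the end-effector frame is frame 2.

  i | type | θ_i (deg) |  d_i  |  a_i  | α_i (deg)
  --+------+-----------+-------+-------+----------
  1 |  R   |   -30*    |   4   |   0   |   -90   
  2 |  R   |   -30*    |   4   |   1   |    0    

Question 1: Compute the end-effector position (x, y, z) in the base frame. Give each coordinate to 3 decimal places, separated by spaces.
after link 1: o_1 = (0.0000, 0.0000, 4.0000)
after link 2: o_2 = (2.7500, 3.0311, 4.5000)

2.750 3.031 4.500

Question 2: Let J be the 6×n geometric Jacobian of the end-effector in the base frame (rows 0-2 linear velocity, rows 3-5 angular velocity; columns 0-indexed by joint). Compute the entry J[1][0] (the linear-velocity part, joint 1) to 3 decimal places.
2.750

axis z_0 = ẑ; lever o_n−o_0 = (2.7500,3.0311,4.5000)
cross product → J_v[:, 0] = (-3.0311,2.7500,0.0000)
J_ω[:, 0] = z_0
entry J[1][0] = 2.7500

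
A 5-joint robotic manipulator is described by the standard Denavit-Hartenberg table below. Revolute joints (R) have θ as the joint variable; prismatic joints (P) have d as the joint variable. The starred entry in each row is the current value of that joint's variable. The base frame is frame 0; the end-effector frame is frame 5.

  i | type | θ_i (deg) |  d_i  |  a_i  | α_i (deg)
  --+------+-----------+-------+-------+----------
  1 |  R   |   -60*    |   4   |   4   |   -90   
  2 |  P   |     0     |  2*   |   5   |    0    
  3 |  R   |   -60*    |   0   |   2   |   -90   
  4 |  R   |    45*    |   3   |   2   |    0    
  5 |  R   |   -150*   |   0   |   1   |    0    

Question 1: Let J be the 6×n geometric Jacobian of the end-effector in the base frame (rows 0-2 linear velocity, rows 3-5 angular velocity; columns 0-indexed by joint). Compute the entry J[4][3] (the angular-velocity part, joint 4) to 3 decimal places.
-0.750

axis z_3 = (0.4330,-0.7500,-0.5000); lever o_n−o_3 = (1.1997,-2.9744,-0.4994)
cross product → J_v[:, 3] = (-1.1127,-0.3836,-0.3882)
J_ω[:, 3] = z_3
entry J[4][3] = -0.7500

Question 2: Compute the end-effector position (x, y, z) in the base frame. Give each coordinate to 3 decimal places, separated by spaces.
7.932 -10.635 5.233

after link 1: o_1 = (2.0000, -3.4641, 4.0000)
after link 2: o_2 = (6.2321, -6.7942, 4.0000)
after link 3: o_3 = (6.7321, -7.6603, 5.7321)
after link 4: o_4 = (7.1599, -11.2297, 5.4568)
after link 5: o_5 = (7.9317, -10.6347, 5.2327)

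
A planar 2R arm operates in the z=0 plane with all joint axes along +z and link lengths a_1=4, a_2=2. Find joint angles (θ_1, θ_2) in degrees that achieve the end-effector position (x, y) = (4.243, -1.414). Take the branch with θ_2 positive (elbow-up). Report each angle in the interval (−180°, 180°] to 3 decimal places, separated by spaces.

-44.994 89.991

cos θ_2 = (20.0024−4²−2²)/(2·4·2) = 0.0002; θ_2 = 89.9912° (elbow-up)
β = atan2(-1.4140,4.2430) = -18.4309°; ψ = atan2(2.0000,4.0003) = 26.5633°
θ_1 = β − ψ = -44.9942°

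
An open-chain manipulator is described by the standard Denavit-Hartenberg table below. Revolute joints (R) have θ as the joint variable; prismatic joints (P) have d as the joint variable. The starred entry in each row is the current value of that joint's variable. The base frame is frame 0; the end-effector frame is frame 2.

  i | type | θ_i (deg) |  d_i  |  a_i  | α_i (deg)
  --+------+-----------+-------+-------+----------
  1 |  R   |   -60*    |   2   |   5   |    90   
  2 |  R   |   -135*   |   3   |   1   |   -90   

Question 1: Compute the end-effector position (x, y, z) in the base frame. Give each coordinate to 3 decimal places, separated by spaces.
-0.452 -5.218 1.293

after link 1: o_1 = (2.5000, -4.3301, 2.0000)
after link 2: o_2 = (-0.4516, -5.2178, 1.2929)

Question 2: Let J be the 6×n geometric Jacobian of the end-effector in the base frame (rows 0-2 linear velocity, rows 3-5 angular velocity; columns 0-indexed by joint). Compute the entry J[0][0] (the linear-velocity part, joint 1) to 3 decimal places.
axis z_0 = ẑ; lever o_n−o_0 = (-0.4516,-5.2178,1.2929)
cross product → J_v[:, 0] = (5.2178,-0.4516,0.0000)
J_ω[:, 0] = z_0
entry J[0][0] = 5.2178

5.218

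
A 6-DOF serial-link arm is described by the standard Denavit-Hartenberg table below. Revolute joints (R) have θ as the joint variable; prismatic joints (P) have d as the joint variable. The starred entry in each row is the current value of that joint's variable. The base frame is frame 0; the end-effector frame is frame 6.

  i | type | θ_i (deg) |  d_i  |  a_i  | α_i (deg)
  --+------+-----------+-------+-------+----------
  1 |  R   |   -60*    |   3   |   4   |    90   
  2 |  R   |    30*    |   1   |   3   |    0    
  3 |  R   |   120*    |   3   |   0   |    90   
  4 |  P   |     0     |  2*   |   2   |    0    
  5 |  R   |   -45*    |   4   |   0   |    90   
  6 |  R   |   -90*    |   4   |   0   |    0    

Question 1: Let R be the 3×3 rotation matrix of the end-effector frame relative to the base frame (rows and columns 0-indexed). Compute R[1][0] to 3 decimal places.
End-effector x-axis (col 0 of R) = (-0.2500,0.4330,-0.8660)
R[1][0] = 0.4330

0.433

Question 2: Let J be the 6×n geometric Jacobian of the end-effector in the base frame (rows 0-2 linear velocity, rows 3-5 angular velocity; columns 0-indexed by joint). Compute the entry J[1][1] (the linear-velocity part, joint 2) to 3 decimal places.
5.440

axis z_1 = (-0.8660,-0.5000,0.0000); lever o_n−o_1 = (2.1431,-6.0552,6.2819)
cross product → J_v[:, 1] = (-3.1410,5.4403,6.3155)
J_ω[:, 1] = z_1
entry J[1][1] = 5.4403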